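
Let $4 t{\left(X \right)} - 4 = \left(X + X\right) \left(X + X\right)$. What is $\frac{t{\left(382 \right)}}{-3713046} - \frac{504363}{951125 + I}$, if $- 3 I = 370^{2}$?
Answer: $- \frac{6014570673469}{10086396632850} \approx -0.5963$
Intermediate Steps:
$t{\left(X \right)} = 1 + X^{2}$ ($t{\left(X \right)} = 1 + \frac{\left(X + X\right) \left(X + X\right)}{4} = 1 + \frac{2 X 2 X}{4} = 1 + \frac{4 X^{2}}{4} = 1 + X^{2}$)
$I = - \frac{136900}{3}$ ($I = - \frac{370^{2}}{3} = \left(- \frac{1}{3}\right) 136900 = - \frac{136900}{3} \approx -45633.0$)
$\frac{t{\left(382 \right)}}{-3713046} - \frac{504363}{951125 + I} = \frac{1 + 382^{2}}{-3713046} - \frac{504363}{951125 - \frac{136900}{3}} = \left(1 + 145924\right) \left(- \frac{1}{3713046}\right) - \frac{504363}{\frac{2716475}{3}} = 145925 \left(- \frac{1}{3713046}\right) - \frac{1513089}{2716475} = - \frac{145925}{3713046} - \frac{1513089}{2716475} = - \frac{6014570673469}{10086396632850}$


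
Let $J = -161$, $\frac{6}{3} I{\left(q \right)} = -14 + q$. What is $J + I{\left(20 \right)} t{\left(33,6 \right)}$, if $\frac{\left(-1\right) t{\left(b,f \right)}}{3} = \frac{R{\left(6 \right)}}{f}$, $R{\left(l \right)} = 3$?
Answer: $- \frac{331}{2} \approx -165.5$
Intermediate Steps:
$t{\left(b,f \right)} = - \frac{9}{f}$ ($t{\left(b,f \right)} = - 3 \frac{3}{f} = - \frac{9}{f}$)
$I{\left(q \right)} = -7 + \frac{q}{2}$ ($I{\left(q \right)} = \frac{-14 + q}{2} = -7 + \frac{q}{2}$)
$J + I{\left(20 \right)} t{\left(33,6 \right)} = -161 + \left(-7 + \frac{1}{2} \cdot 20\right) \left(- \frac{9}{6}\right) = -161 + \left(-7 + 10\right) \left(\left(-9\right) \frac{1}{6}\right) = -161 + 3 \left(- \frac{3}{2}\right) = -161 - \frac{9}{2} = - \frac{331}{2}$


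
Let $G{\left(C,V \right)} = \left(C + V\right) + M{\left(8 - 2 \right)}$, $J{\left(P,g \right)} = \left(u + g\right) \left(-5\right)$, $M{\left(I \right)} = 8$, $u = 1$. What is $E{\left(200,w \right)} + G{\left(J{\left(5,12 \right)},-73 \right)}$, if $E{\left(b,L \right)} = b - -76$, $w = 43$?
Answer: $146$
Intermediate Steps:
$J{\left(P,g \right)} = -5 - 5 g$ ($J{\left(P,g \right)} = \left(1 + g\right) \left(-5\right) = -5 - 5 g$)
$E{\left(b,L \right)} = 76 + b$ ($E{\left(b,L \right)} = b + 76 = 76 + b$)
$G{\left(C,V \right)} = 8 + C + V$ ($G{\left(C,V \right)} = \left(C + V\right) + 8 = 8 + C + V$)
$E{\left(200,w \right)} + G{\left(J{\left(5,12 \right)},-73 \right)} = \left(76 + 200\right) - 130 = 276 - 130 = 146$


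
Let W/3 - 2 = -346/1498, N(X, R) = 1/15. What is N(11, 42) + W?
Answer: 60374/11235 ≈ 5.3737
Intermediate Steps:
N(X, R) = 1/15
W = 3975/749 (W = 6 + 3*(-346/1498) = 6 + 3*(-346*1/1498) = 6 + 3*(-173/749) = 6 - 519/749 = 3975/749 ≈ 5.3071)
N(11, 42) + W = 1/15 + 3975/749 = 60374/11235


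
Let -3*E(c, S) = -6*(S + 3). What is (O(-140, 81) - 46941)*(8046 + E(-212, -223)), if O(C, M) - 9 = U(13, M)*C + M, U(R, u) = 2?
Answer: -358478386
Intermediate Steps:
E(c, S) = 6 + 2*S (E(c, S) = -(-2)*(S + 3) = -(-2)*(3 + S) = -(-18 - 6*S)/3 = 6 + 2*S)
O(C, M) = 9 + M + 2*C (O(C, M) = 9 + (2*C + M) = 9 + (M + 2*C) = 9 + M + 2*C)
(O(-140, 81) - 46941)*(8046 + E(-212, -223)) = ((9 + 81 + 2*(-140)) - 46941)*(8046 + (6 + 2*(-223))) = ((9 + 81 - 280) - 46941)*(8046 + (6 - 446)) = (-190 - 46941)*(8046 - 440) = -47131*7606 = -358478386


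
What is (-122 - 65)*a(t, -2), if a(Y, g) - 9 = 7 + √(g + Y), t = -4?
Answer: -2992 - 187*I*√6 ≈ -2992.0 - 458.05*I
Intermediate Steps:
a(Y, g) = 16 + √(Y + g) (a(Y, g) = 9 + (7 + √(g + Y)) = 9 + (7 + √(Y + g)) = 16 + √(Y + g))
(-122 - 65)*a(t, -2) = (-122 - 65)*(16 + √(-4 - 2)) = -187*(16 + √(-6)) = -187*(16 + I*√6) = -2992 - 187*I*√6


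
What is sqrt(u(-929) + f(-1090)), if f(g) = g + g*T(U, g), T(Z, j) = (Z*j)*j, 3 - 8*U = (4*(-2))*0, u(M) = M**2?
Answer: 2*I*sqrt(121193481) ≈ 22018.0*I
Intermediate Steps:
U = 3/8 (U = 3/8 - 4*(-2)*0/8 = 3/8 - (-1)*0 = 3/8 - 1/8*0 = 3/8 + 0 = 3/8 ≈ 0.37500)
T(Z, j) = Z*j**2
f(g) = g + 3*g**3/8 (f(g) = g + g*(3*g**2/8) = g + 3*g**3/8)
sqrt(u(-929) + f(-1090)) = sqrt((-929)**2 + (-1090 + (3/8)*(-1090)**3)) = sqrt(863041 + (-1090 + (3/8)*(-1295029000))) = sqrt(863041 + (-1090 - 485635875)) = sqrt(863041 - 485636965) = sqrt(-484773924) = 2*I*sqrt(121193481)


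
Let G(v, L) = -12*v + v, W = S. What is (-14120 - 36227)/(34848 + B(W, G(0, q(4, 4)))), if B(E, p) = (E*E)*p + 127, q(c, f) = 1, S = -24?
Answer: -50347/34975 ≈ -1.4395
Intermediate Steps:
W = -24
G(v, L) = -11*v
B(E, p) = 127 + p*E**2 (B(E, p) = E**2*p + 127 = p*E**2 + 127 = 127 + p*E**2)
(-14120 - 36227)/(34848 + B(W, G(0, q(4, 4)))) = (-14120 - 36227)/(34848 + (127 - 11*0*(-24)**2)) = -50347/(34848 + (127 + 0*576)) = -50347/(34848 + (127 + 0)) = -50347/(34848 + 127) = -50347/34975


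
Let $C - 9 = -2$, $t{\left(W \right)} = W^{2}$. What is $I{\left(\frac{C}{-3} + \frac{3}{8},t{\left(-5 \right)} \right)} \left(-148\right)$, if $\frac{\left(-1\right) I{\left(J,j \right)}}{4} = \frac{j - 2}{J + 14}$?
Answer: $\frac{326784}{289} \approx 1130.7$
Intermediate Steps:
$C = 7$ ($C = 9 - 2 = 7$)
$I{\left(J,j \right)} = - \frac{4 \left(-2 + j\right)}{14 + J}$ ($I{\left(J,j \right)} = - 4 \frac{j - 2}{J + 14} = - 4 \frac{-2 + j}{14 + J} = - \frac{4 \left(-2 + j\right)}{14 + J}$)
$I{\left(\frac{C}{-3} + \frac{3}{8},t{\left(-5 \right)} \right)} \left(-148\right) = \frac{4 \left(2 - \left(-5\right)^{2}\right)}{14 + \left(\frac{7}{-3} + \frac{3}{8}\right)} \left(-148\right) = \frac{4 \left(2 - 25\right)}{14 + \left(7 \left(- \frac{1}{3}\right) + 3 \cdot \frac{1}{8}\right)} \left(-148\right) = \frac{4 \left(2 - 25\right)}{14 + \left(- \frac{7}{3} + \frac{3}{8}\right)} \left(-148\right) = 4 \frac{1}{14 - \frac{47}{24}} \left(-23\right) \left(-148\right) = 4 \frac{1}{\frac{289}{24}} \left(-23\right) \left(-148\right) = 4 \cdot \frac{24}{289} \left(-23\right) \left(-148\right) = \left(- \frac{2208}{289}\right) \left(-148\right) = \frac{326784}{289}$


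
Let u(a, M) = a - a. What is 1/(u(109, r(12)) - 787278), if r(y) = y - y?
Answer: -1/787278 ≈ -1.2702e-6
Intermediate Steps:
r(y) = 0
u(a, M) = 0
1/(u(109, r(12)) - 787278) = 1/(0 - 787278) = 1/(-787278) = -1/787278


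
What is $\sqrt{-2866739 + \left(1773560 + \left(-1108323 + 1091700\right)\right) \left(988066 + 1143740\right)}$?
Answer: $\sqrt{3745445971483} \approx 1.9353 \cdot 10^{6}$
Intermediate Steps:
$\sqrt{-2866739 + \left(1773560 + \left(-1108323 + 1091700\right)\right) \left(988066 + 1143740\right)} = \sqrt{-2866739 + \left(1773560 - 16623\right) 2131806} = \sqrt{-2866739 + 1756937 \cdot 2131806} = \sqrt{-2866739 + 3745448838222} = \sqrt{3745445971483}$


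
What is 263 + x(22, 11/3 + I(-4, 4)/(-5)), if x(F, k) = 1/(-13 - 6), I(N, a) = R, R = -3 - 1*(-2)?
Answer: 4996/19 ≈ 262.95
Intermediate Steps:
R = -1 (R = -3 + 2 = -1)
I(N, a) = -1
x(F, k) = -1/19 (x(F, k) = 1/(-19) = -1/19)
263 + x(22, 11/3 + I(-4, 4)/(-5)) = 263 - 1/19 = 4996/19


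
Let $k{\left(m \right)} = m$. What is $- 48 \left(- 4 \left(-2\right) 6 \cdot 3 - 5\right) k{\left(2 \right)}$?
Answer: $-13344$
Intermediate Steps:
$- 48 \left(- 4 \left(-2\right) 6 \cdot 3 - 5\right) k{\left(2 \right)} = - 48 \left(- 4 \left(-2\right) 6 \cdot 3 - 5\right) 2 = - 48 \left(- 4 \left(\left(-12\right) 3\right) - 5\right) 2 = - 48 \left(\left(-4\right) \left(-36\right) - 5\right) 2 = - 48 \left(144 - 5\right) 2 = \left(-48\right) 139 \cdot 2 = \left(-6672\right) 2 = -13344$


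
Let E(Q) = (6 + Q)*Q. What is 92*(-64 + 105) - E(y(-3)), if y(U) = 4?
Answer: 3732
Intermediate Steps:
E(Q) = Q*(6 + Q)
92*(-64 + 105) - E(y(-3)) = 92*(-64 + 105) - 4*(6 + 4) = 92*41 - 4*10 = 3772 - 1*40 = 3772 - 40 = 3732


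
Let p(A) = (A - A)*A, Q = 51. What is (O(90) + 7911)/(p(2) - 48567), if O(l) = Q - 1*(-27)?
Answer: -2663/16189 ≈ -0.16449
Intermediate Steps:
p(A) = 0 (p(A) = 0*A = 0)
O(l) = 78 (O(l) = 51 - 1*(-27) = 51 + 27 = 78)
(O(90) + 7911)/(p(2) - 48567) = (78 + 7911)/(0 - 48567) = 7989/(-48567) = 7989*(-1/48567) = -2663/16189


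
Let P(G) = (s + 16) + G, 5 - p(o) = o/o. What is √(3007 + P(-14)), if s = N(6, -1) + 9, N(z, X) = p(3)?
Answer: √3022 ≈ 54.973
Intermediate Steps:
p(o) = 4 (p(o) = 5 - o/o = 5 - 1*1 = 5 - 1 = 4)
N(z, X) = 4
s = 13 (s = 4 + 9 = 13)
P(G) = 29 + G (P(G) = (13 + 16) + G = 29 + G)
√(3007 + P(-14)) = √(3007 + (29 - 14)) = √(3007 + 15) = √3022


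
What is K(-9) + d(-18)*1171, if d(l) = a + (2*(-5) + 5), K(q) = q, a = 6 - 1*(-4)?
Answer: 5846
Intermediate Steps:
a = 10 (a = 6 + 4 = 10)
d(l) = 5 (d(l) = 10 + (2*(-5) + 5) = 10 + (-10 + 5) = 10 - 5 = 5)
K(-9) + d(-18)*1171 = -9 + 5*1171 = -9 + 5855 = 5846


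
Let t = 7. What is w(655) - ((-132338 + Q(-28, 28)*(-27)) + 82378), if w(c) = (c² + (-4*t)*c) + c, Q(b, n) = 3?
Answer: 461381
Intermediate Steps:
w(c) = c² - 27*c (w(c) = (c² + (-4*7)*c) + c = (c² - 28*c) + c = c² - 27*c)
w(655) - ((-132338 + Q(-28, 28)*(-27)) + 82378) = 655*(-27 + 655) - ((-132338 + 3*(-27)) + 82378) = 655*628 - ((-132338 - 81) + 82378) = 411340 - (-132419 + 82378) = 411340 - 1*(-50041) = 411340 + 50041 = 461381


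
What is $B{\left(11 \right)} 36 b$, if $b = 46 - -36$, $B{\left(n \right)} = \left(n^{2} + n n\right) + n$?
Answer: $746856$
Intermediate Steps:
$B{\left(n \right)} = n + 2 n^{2}$ ($B{\left(n \right)} = \left(n^{2} + n^{2}\right) + n = 2 n^{2} + n = n + 2 n^{2}$)
$b = 82$ ($b = 46 + 36 = 82$)
$B{\left(11 \right)} 36 b = 11 \left(1 + 2 \cdot 11\right) 36 \cdot 82 = 11 \left(1 + 22\right) 36 \cdot 82 = 11 \cdot 23 \cdot 36 \cdot 82 = 253 \cdot 36 \cdot 82 = 9108 \cdot 82 = 746856$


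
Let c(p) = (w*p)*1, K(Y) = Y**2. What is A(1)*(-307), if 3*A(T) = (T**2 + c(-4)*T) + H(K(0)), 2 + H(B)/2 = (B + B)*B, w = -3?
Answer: -921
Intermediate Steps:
H(B) = -4 + 4*B**2 (H(B) = -4 + 2*((B + B)*B) = -4 + 2*((2*B)*B) = -4 + 2*(2*B**2) = -4 + 4*B**2)
c(p) = -3*p (c(p) = -3*p*1 = -3*p)
A(T) = -4/3 + 4*T + T**2/3 (A(T) = ((T**2 + (-3*(-4))*T) + (-4 + 4*(0**2)**2))/3 = ((T**2 + 12*T) + (-4 + 4*0**2))/3 = ((T**2 + 12*T) + (-4 + 4*0))/3 = ((T**2 + 12*T) + (-4 + 0))/3 = ((T**2 + 12*T) - 4)/3 = (-4 + T**2 + 12*T)/3 = -4/3 + 4*T + T**2/3)
A(1)*(-307) = (-4/3 + 4*1 + (1/3)*1**2)*(-307) = (-4/3 + 4 + (1/3)*1)*(-307) = (-4/3 + 4 + 1/3)*(-307) = 3*(-307) = -921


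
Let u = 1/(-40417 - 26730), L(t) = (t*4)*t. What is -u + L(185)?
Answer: 9192424301/67147 ≈ 1.3690e+5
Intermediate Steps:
L(t) = 4*t**2 (L(t) = (4*t)*t = 4*t**2)
u = -1/67147 (u = 1/(-67147) = -1/67147 ≈ -1.4893e-5)
-u + L(185) = -1*(-1/67147) + 4*185**2 = 1/67147 + 4*34225 = 1/67147 + 136900 = 9192424301/67147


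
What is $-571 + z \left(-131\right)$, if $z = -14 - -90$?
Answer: $-10527$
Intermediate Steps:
$z = 76$ ($z = -14 + 90 = 76$)
$-571 + z \left(-131\right) = -571 + 76 \left(-131\right) = -571 - 9956 = -10527$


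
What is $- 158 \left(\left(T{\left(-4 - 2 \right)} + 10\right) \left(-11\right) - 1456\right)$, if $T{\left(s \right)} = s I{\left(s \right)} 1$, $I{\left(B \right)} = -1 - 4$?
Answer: $299568$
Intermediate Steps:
$I{\left(B \right)} = -5$ ($I{\left(B \right)} = -1 - 4 = -5$)
$T{\left(s \right)} = - 5 s$ ($T{\left(s \right)} = s \left(-5\right) 1 = - 5 s 1 = - 5 s$)
$- 158 \left(\left(T{\left(-4 - 2 \right)} + 10\right) \left(-11\right) - 1456\right) = - 158 \left(\left(- 5 \left(-4 - 2\right) + 10\right) \left(-11\right) - 1456\right) = - 158 \left(\left(\left(-5\right) \left(-6\right) + 10\right) \left(-11\right) - 1456\right) = - 158 \left(\left(30 + 10\right) \left(-11\right) - 1456\right) = - 158 \left(40 \left(-11\right) - 1456\right) = - 158 \left(-440 - 1456\right) = \left(-158\right) \left(-1896\right) = 299568$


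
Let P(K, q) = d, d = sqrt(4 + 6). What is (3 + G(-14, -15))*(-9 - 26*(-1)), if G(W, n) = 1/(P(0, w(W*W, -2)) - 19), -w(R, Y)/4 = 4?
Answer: 17578/351 - 17*sqrt(10)/351 ≈ 49.927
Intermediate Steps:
w(R, Y) = -16 (w(R, Y) = -4*4 = -16)
d = sqrt(10) ≈ 3.1623
P(K, q) = sqrt(10)
G(W, n) = 1/(-19 + sqrt(10)) (G(W, n) = 1/(sqrt(10) - 19) = 1/(-19 + sqrt(10)))
(3 + G(-14, -15))*(-9 - 26*(-1)) = (3 + (-19/351 - sqrt(10)/351))*(-9 - 26*(-1)) = (1034/351 - sqrt(10)/351)*(-9 + 26) = (1034/351 - sqrt(10)/351)*17 = 17578/351 - 17*sqrt(10)/351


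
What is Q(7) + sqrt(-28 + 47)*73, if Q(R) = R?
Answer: 7 + 73*sqrt(19) ≈ 325.20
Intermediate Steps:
Q(7) + sqrt(-28 + 47)*73 = 7 + sqrt(-28 + 47)*73 = 7 + sqrt(19)*73 = 7 + 73*sqrt(19)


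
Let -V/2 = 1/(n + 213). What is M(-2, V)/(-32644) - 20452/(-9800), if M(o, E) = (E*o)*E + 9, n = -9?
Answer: 434072365147/208022257800 ≈ 2.0867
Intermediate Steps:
V = -1/102 (V = -2/(-9 + 213) = -2/204 = -2*1/204 = -1/102 ≈ -0.0098039)
M(o, E) = 9 + o*E**2 (M(o, E) = o*E**2 + 9 = 9 + o*E**2)
M(-2, V)/(-32644) - 20452/(-9800) = (9 - 2*(-1/102)**2)/(-32644) - 20452/(-9800) = (9 - 2*1/10404)*(-1/32644) - 20452*(-1/9800) = (9 - 1/5202)*(-1/32644) + 5113/2450 = (46817/5202)*(-1/32644) + 5113/2450 = -46817/169814088 + 5113/2450 = 434072365147/208022257800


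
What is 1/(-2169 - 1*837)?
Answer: -1/3006 ≈ -0.00033267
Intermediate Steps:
1/(-2169 - 1*837) = 1/(-2169 - 837) = 1/(-3006) = -1/3006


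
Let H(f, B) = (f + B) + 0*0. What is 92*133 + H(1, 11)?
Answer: 12248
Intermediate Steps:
H(f, B) = B + f (H(f, B) = (B + f) + 0 = B + f)
92*133 + H(1, 11) = 92*133 + (11 + 1) = 12236 + 12 = 12248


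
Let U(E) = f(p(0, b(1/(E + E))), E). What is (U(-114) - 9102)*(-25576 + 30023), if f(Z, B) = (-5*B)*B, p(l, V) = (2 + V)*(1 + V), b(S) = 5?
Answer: -329442654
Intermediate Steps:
p(l, V) = (1 + V)*(2 + V)
f(Z, B) = -5*B²
U(E) = -5*E²
(U(-114) - 9102)*(-25576 + 30023) = (-5*(-114)² - 9102)*(-25576 + 30023) = (-5*12996 - 9102)*4447 = (-64980 - 9102)*4447 = -74082*4447 = -329442654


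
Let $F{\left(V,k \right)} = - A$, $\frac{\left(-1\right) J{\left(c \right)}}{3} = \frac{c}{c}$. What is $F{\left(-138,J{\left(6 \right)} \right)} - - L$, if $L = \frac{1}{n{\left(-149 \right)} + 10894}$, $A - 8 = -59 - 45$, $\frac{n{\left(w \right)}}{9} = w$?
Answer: $\frac{917089}{9553} \approx 96.0$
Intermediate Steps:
$n{\left(w \right)} = 9 w$
$A = -96$ ($A = 8 - 104 = -96$)
$J{\left(c \right)} = -3$ ($J{\left(c \right)} = - 3 \frac{c}{c} = \left(-3\right) 1 = -3$)
$F{\left(V,k \right)} = 96$ ($F{\left(V,k \right)} = \left(-1\right) \left(-96\right) = 96$)
$L = \frac{1}{9553}$ ($L = \frac{1}{9 \left(-149\right) + 10894} = \frac{1}{-1341 + 10894} = \frac{1}{9553} \approx 0.00010468$)
$F{\left(-138,J{\left(6 \right)} \right)} - - L = 96 - \left(-1\right) \frac{1}{9553} = 96 - - \frac{1}{9553} = 96 + \frac{1}{9553} = \frac{917089}{9553}$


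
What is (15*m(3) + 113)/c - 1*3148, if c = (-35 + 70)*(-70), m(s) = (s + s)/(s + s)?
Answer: -3856364/1225 ≈ -3148.1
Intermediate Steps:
m(s) = 1 (m(s) = (2*s)/((2*s)) = (2*s)*(1/(2*s)) = 1)
c = -2450 (c = 35*(-70) = -2450)
(15*m(3) + 113)/c - 1*3148 = (15*1 + 113)/(-2450) - 1*3148 = (15 + 113)*(-1/2450) - 3148 = 128*(-1/2450) - 3148 = -64/1225 - 3148 = -3856364/1225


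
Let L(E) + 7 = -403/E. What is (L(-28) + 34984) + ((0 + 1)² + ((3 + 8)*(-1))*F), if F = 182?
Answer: 923731/28 ≈ 32990.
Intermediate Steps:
L(E) = -7 - 403/E
(L(-28) + 34984) + ((0 + 1)² + ((3 + 8)*(-1))*F) = ((-7 - 403/(-28)) + 34984) + ((0 + 1)² + ((3 + 8)*(-1))*182) = ((-7 - 403*(-1/28)) + 34984) + (1² + (11*(-1))*182) = ((-7 + 403/28) + 34984) + (1 - 11*182) = (207/28 + 34984) + (1 - 2002) = 979759/28 - 2001 = 923731/28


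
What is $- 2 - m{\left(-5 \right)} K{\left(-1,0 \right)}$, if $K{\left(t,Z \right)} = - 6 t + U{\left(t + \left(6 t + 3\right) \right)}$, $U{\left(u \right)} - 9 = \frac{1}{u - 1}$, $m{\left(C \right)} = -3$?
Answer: $- \frac{444}{5} \approx -88.8$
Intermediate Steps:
$U{\left(u \right)} = 9 + \frac{1}{-1 + u}$ ($U{\left(u \right)} = 9 + \frac{1}{u - 1} = 9 + \frac{1}{-1 + u}$)
$K{\left(t,Z \right)} = - 6 t + \frac{19 + 63 t}{2 + 7 t}$ ($K{\left(t,Z \right)} = - 6 t + \frac{-8 + 9 \left(t + \left(6 t + 3\right)\right)}{-1 + \left(t + \left(6 t + 3\right)\right)} = - 6 t + \frac{-8 + 9 \left(t + \left(3 + 6 t\right)\right)}{-1 + \left(t + \left(3 + 6 t\right)\right)} = - 6 t + \frac{-8 + 9 \left(3 + 7 t\right)}{-1 + \left(3 + 7 t\right)} = - 6 t + \frac{-8 + \left(27 + 63 t\right)}{2 + 7 t} = - 6 t + \frac{19 + 63 t}{2 + 7 t}$)
$- 2 - m{\left(-5 \right)} K{\left(-1,0 \right)} = - 2 \left(-1\right) \left(-3\right) \frac{19 - 42 \left(-1\right)^{2} + 51 \left(-1\right)}{2 + 7 \left(-1\right)} = - 2 \cdot 3 \frac{19 - 42 - 51}{2 - 7} = - 2 \cdot 3 \frac{19 - 42 - 51}{-5} = - 2 \cdot 3 \left(\left(- \frac{1}{5}\right) \left(-74\right)\right) = - 2 \cdot 3 \cdot \frac{74}{5} = \left(-2\right) \frac{222}{5} = - \frac{444}{5}$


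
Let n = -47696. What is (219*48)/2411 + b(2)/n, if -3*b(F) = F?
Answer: 752072939/172492584 ≈ 4.3600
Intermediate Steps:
b(F) = -F/3
(219*48)/2411 + b(2)/n = (219*48)/2411 - 1/3*2/(-47696) = 10512*(1/2411) - 2/3*(-1/47696) = 10512/2411 + 1/71544 = 752072939/172492584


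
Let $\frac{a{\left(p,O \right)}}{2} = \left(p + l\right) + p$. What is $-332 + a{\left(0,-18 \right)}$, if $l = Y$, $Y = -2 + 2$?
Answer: $-332$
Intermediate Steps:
$Y = 0$
$l = 0$
$a{\left(p,O \right)} = 4 p$ ($a{\left(p,O \right)} = 2 \left(\left(p + 0\right) + p\right) = 2 \left(p + p\right) = 2 \cdot 2 p = 4 p$)
$-332 + a{\left(0,-18 \right)} = -332 + 4 \cdot 0 = -332 + 0 = -332$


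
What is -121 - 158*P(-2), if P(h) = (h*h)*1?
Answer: -753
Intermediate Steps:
P(h) = h² (P(h) = h²*1 = h²)
-121 - 158*P(-2) = -121 - 158*(-2)² = -121 - 158*4 = -121 - 632 = -753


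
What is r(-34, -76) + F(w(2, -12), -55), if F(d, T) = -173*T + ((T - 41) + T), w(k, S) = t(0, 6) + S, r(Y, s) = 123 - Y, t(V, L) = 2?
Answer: 9521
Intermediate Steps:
w(k, S) = 2 + S
F(d, T) = -41 - 171*T (F(d, T) = -173*T + ((-41 + T) + T) = -173*T + (-41 + 2*T) = -41 - 171*T)
r(-34, -76) + F(w(2, -12), -55) = (123 - 1*(-34)) + (-41 - 171*(-55)) = (123 + 34) + (-41 + 9405) = 157 + 9364 = 9521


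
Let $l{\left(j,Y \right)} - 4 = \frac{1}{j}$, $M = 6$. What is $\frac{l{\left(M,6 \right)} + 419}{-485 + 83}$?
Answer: $- \frac{2539}{2412} \approx -1.0527$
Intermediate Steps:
$l{\left(j,Y \right)} = 4 + \frac{1}{j}$
$\frac{l{\left(M,6 \right)} + 419}{-485 + 83} = \frac{\left(4 + \frac{1}{6}\right) + 419}{-485 + 83} = \frac{\left(4 + \frac{1}{6}\right) + 419}{-402} = \left(\frac{25}{6} + 419\right) \left(- \frac{1}{402}\right) = \frac{2539}{6} \left(- \frac{1}{402}\right) = - \frac{2539}{2412}$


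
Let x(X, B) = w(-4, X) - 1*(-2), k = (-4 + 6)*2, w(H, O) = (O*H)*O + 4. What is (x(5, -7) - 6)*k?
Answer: -400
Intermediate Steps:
w(H, O) = 4 + H*O² (w(H, O) = (H*O)*O + 4 = H*O² + 4 = 4 + H*O²)
k = 4 (k = 2*2 = 4)
x(X, B) = 6 - 4*X² (x(X, B) = (4 - 4*X²) - 1*(-2) = (4 - 4*X²) + 2 = 6 - 4*X²)
(x(5, -7) - 6)*k = ((6 - 4*5²) - 6)*4 = ((6 - 4*25) - 6)*4 = ((6 - 100) - 6)*4 = (-94 - 6)*4 = -100*4 = -400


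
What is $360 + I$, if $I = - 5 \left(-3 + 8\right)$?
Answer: $335$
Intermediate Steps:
$I = -25$ ($I = \left(-5\right) 5 = -25$)
$360 + I = 360 - 25 = 335$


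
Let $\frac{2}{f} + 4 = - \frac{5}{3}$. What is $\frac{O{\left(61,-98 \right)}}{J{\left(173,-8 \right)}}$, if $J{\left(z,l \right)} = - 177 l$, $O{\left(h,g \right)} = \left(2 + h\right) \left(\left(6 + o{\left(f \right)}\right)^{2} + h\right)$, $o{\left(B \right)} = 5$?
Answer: $\frac{1911}{236} \approx 8.0975$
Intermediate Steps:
$f = - \frac{6}{17}$ ($f = \frac{2}{-4 - \frac{5}{3}} = \frac{2}{- \frac{17}{3}} = 2 \left(- \frac{3}{17}\right) = - \frac{6}{17} \approx -0.35294$)
$O{\left(h,g \right)} = \left(2 + h\right) \left(121 + h\right)$ ($O{\left(h,g \right)} = \left(2 + h\right) \left(\left(6 + 5\right)^{2} + h\right) = \left(2 + h\right) \left(11^{2} + h\right) = \left(2 + h\right) \left(121 + h\right)$)
$\frac{O{\left(61,-98 \right)}}{J{\left(173,-8 \right)}} = \frac{242 + 61^{2} + 123 \cdot 61}{\left(-177\right) \left(-8\right)} = \frac{242 + 3721 + 7503}{1416} = 11466 \cdot \frac{1}{1416} = \frac{1911}{236}$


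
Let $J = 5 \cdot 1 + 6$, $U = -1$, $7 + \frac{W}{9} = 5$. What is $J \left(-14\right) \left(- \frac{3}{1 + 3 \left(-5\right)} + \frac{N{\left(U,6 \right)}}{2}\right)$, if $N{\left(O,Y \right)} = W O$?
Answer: $-1419$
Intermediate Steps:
$W = -18$ ($W = -63 + 9 \cdot 5 = -63 + 45 = -18$)
$J = 11$ ($J = 5 + 6 = 11$)
$N{\left(O,Y \right)} = - 18 O$
$J \left(-14\right) \left(- \frac{3}{1 + 3 \left(-5\right)} + \frac{N{\left(U,6 \right)}}{2}\right) = 11 \left(-14\right) \left(- \frac{3}{1 + 3 \left(-5\right)} + \frac{\left(-18\right) \left(-1\right)}{2}\right) = - 154 \left(- \frac{3}{1 - 15} + 18 \cdot \frac{1}{2}\right) = - 154 \left(- \frac{3}{-14} + 9\right) = - 154 \left(\left(-3\right) \left(- \frac{1}{14}\right) + 9\right) = - 154 \left(\frac{3}{14} + 9\right) = \left(-154\right) \frac{129}{14} = -1419$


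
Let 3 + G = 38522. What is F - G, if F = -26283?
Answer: -64802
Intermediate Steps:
G = 38519 (G = -3 + 38522 = 38519)
F - G = -26283 - 1*38519 = -26283 - 38519 = -64802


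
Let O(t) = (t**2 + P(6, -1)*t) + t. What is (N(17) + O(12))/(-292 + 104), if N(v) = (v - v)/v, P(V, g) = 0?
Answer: -39/47 ≈ -0.82979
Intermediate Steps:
N(v) = 0 (N(v) = 0/v = 0)
O(t) = t + t**2 (O(t) = (t**2 + 0*t) + t = (t**2 + 0) + t = t**2 + t = t + t**2)
(N(17) + O(12))/(-292 + 104) = (0 + 12*(1 + 12))/(-292 + 104) = (0 + 12*13)/(-188) = (0 + 156)*(-1/188) = 156*(-1/188) = -39/47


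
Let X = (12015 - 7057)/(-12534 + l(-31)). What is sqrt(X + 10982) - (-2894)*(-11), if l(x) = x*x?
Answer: -31834 + 8*sqrt(22981397221)/11573 ≈ -31729.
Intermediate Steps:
l(x) = x**2
X = -4958/11573 (X = (12015 - 7057)/(-12534 + (-31)**2) = 4958/(-12534 + 961) = 4958/(-11573) = 4958*(-1/11573) = -4958/11573 ≈ -0.42841)
sqrt(X + 10982) - (-2894)*(-11) = sqrt(-4958/11573 + 10982) - (-2894)*(-11) = sqrt(127089728/11573) - 1*31834 = 8*sqrt(22981397221)/11573 - 31834 = -31834 + 8*sqrt(22981397221)/11573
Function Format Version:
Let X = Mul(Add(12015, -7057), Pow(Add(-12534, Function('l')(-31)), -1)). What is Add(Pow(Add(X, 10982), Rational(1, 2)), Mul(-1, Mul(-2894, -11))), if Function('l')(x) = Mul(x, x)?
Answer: Add(-31834, Mul(Rational(8, 11573), Pow(22981397221, Rational(1, 2)))) ≈ -31729.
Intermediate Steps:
Function('l')(x) = Pow(x, 2)
X = Rational(-4958, 11573) (X = Mul(Add(12015, -7057), Pow(Add(-12534, Pow(-31, 2)), -1)) = Mul(4958, Pow(Add(-12534, 961), -1)) = Mul(4958, Pow(-11573, -1)) = Mul(4958, Rational(-1, 11573)) = Rational(-4958, 11573) ≈ -0.42841)
Add(Pow(Add(X, 10982), Rational(1, 2)), Mul(-1, Mul(-2894, -11))) = Add(Pow(Add(Rational(-4958, 11573), 10982), Rational(1, 2)), Mul(-1, Mul(-2894, -11))) = Add(Pow(Rational(127089728, 11573), Rational(1, 2)), Mul(-1, 31834)) = Add(Mul(Rational(8, 11573), Pow(22981397221, Rational(1, 2))), -31834) = Add(-31834, Mul(Rational(8, 11573), Pow(22981397221, Rational(1, 2))))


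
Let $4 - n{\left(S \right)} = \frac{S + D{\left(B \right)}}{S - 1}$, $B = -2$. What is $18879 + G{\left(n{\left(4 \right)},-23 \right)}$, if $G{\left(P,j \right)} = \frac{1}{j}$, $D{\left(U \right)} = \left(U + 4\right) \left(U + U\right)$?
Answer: $\frac{434216}{23} \approx 18879.0$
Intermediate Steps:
$D{\left(U \right)} = 2 U \left(4 + U\right)$ ($D{\left(U \right)} = \left(4 + U\right) 2 U = 2 U \left(4 + U\right)$)
$n{\left(S \right)} = 4 - \frac{-8 + S}{-1 + S}$ ($n{\left(S \right)} = 4 - \frac{S + 2 \left(-2\right) \left(4 - 2\right)}{S - 1} = 4 - \frac{S + 2 \left(-2\right) 2}{-1 + S} = 4 - \frac{S - 8}{-1 + S} = 4 - \frac{-8 + S}{-1 + S}$)
$18879 + G{\left(n{\left(4 \right)},-23 \right)} = 18879 + \frac{1}{-23} = 18879 - \frac{1}{23} = \frac{434216}{23}$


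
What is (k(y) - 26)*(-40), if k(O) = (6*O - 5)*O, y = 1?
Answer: 1000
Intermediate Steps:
k(O) = O*(-5 + 6*O) (k(O) = (-5 + 6*O)*O = O*(-5 + 6*O))
(k(y) - 26)*(-40) = (1*(-5 + 6*1) - 26)*(-40) = (1*(-5 + 6) - 26)*(-40) = (1*1 - 26)*(-40) = (1 - 26)*(-40) = -25*(-40) = 1000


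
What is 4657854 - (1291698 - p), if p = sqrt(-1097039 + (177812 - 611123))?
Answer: 3366156 + 5*I*sqrt(61214) ≈ 3.3662e+6 + 1237.1*I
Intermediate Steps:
p = 5*I*sqrt(61214) (p = sqrt(-1097039 - 433311) = sqrt(-1530350) = 5*I*sqrt(61214) ≈ 1237.1*I)
4657854 - (1291698 - p) = 4657854 - (1291698 - 5*I*sqrt(61214)) = 4657854 + (-1291698 + 5*I*sqrt(61214)) = 3366156 + 5*I*sqrt(61214)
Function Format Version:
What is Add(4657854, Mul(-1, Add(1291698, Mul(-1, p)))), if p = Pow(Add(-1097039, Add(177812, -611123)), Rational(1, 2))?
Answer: Add(3366156, Mul(5, I, Pow(61214, Rational(1, 2)))) ≈ Add(3.3662e+6, Mul(1237.1, I))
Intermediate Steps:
p = Mul(5, I, Pow(61214, Rational(1, 2))) (p = Pow(Add(-1097039, -433311), Rational(1, 2)) = Pow(-1530350, Rational(1, 2)) = Mul(5, I, Pow(61214, Rational(1, 2))) ≈ Mul(1237.1, I))
Add(4657854, Mul(-1, Add(1291698, Mul(-1, p)))) = Add(4657854, Mul(-1, Add(1291698, Mul(-1, Mul(5, I, Pow(61214, Rational(1, 2))))))) = Add(4657854, Mul(-1, Add(1291698, Mul(-5, I, Pow(61214, Rational(1, 2)))))) = Add(4657854, Add(-1291698, Mul(5, I, Pow(61214, Rational(1, 2))))) = Add(3366156, Mul(5, I, Pow(61214, Rational(1, 2))))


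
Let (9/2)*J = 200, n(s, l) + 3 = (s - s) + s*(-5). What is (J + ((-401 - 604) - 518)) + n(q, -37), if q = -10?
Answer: -12884/9 ≈ -1431.6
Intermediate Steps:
n(s, l) = -3 - 5*s (n(s, l) = -3 + ((s - s) + s*(-5)) = -3 + (0 - 5*s) = -3 - 5*s)
J = 400/9 (J = (2/9)*200 = 400/9 ≈ 44.444)
(J + ((-401 - 604) - 518)) + n(q, -37) = (400/9 + ((-401 - 604) - 518)) + (-3 - 5*(-10)) = (400/9 + (-1005 - 518)) + (-3 + 50) = (400/9 - 1523) + 47 = -13307/9 + 47 = -12884/9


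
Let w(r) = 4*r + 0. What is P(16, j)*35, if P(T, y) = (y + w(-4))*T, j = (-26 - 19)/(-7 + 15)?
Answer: -12110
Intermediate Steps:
w(r) = 4*r
j = -45/8 ≈ -5.6250
P(T, y) = T*(-16 + y) (P(T, y) = (y + 4*(-4))*T = (y - 16)*T = (-16 + y)*T = T*(-16 + y))
P(16, j)*35 = (16*(-16 - 45/8))*35 = (16*(-173/8))*35 = -346*35 = -12110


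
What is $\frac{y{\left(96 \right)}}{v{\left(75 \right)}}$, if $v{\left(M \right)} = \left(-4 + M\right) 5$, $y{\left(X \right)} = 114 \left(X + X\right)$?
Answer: $\frac{21888}{355} \approx 61.656$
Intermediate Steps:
$y{\left(X \right)} = 228 X$ ($y{\left(X \right)} = 114 \cdot 2 X = 228 X$)
$v{\left(M \right)} = -20 + 5 M$
$\frac{y{\left(96 \right)}}{v{\left(75 \right)}} = \frac{228 \cdot 96}{-20 + 5 \cdot 75} = \frac{21888}{-20 + 375} = \frac{21888}{355}$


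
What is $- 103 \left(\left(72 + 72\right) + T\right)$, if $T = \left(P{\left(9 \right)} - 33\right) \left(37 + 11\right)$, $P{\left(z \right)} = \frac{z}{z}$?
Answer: $143376$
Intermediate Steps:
$P{\left(z \right)} = 1$
$T = -1536$ ($T = \left(1 - 33\right) \left(37 + 11\right) = \left(-32\right) 48 = -1536$)
$- 103 \left(\left(72 + 72\right) + T\right) = - 103 \left(\left(72 + 72\right) - 1536\right) = - 103 \left(144 - 1536\right) = \left(-103\right) \left(-1392\right) = 143376$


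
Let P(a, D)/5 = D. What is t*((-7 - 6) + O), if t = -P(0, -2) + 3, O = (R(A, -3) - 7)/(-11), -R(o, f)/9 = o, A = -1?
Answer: -1885/11 ≈ -171.36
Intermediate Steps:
R(o, f) = -9*o
P(a, D) = 5*D
O = -2/11 (O = (-9*(-1) - 7)/(-11) = (9 - 7)*(-1/11) = 2*(-1/11) = -2/11 ≈ -0.18182)
t = 13 (t = -5*(-2) + 3 = -1*(-10) + 3 = 10 + 3 = 13)
t*((-7 - 6) + O) = 13*((-7 - 6) - 2/11) = 13*(-13 - 2/11) = 13*(-145/11) = -1885/11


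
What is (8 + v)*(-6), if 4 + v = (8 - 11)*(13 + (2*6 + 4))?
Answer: 498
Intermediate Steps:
v = -91 (v = -4 + (8 - 11)*(13 + (2*6 + 4)) = -4 - 3*(13 + (12 + 4)) = -4 - 3*(13 + 16) = -4 - 3*29 = -4 - 87 = -91)
(8 + v)*(-6) = (8 - 91)*(-6) = -83*(-6) = 498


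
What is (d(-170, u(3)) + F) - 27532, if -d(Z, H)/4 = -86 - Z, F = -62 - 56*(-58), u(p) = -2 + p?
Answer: -24682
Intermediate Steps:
F = 3186 (F = -62 + 3248 = 3186)
d(Z, H) = 344 + 4*Z (d(Z, H) = -4*(-86 - Z) = 344 + 4*Z)
(d(-170, u(3)) + F) - 27532 = ((344 + 4*(-170)) + 3186) - 27532 = ((344 - 680) + 3186) - 27532 = (-336 + 3186) - 27532 = 2850 - 27532 = -24682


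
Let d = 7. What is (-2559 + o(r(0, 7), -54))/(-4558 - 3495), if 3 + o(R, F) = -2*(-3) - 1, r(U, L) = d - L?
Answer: 2557/8053 ≈ 0.31752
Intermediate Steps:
r(U, L) = 7 - L
o(R, F) = 2 (o(R, F) = -3 + (-2*(-3) - 1) = -3 + (6 - 1) = -3 + 5 = 2)
(-2559 + o(r(0, 7), -54))/(-4558 - 3495) = (-2559 + 2)/(-4558 - 3495) = -2557/(-8053) = -2557*(-1/8053) = 2557/8053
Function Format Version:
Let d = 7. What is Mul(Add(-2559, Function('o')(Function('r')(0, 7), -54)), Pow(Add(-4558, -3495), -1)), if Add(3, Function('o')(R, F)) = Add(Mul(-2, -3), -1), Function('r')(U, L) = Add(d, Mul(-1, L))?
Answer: Rational(2557, 8053) ≈ 0.31752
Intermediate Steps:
Function('r')(U, L) = Add(7, Mul(-1, L))
Function('o')(R, F) = 2 (Function('o')(R, F) = Add(-3, Add(Mul(-2, -3), -1)) = Add(-3, Add(6, -1)) = Add(-3, 5) = 2)
Mul(Add(-2559, Function('o')(Function('r')(0, 7), -54)), Pow(Add(-4558, -3495), -1)) = Mul(Add(-2559, 2), Pow(Add(-4558, -3495), -1)) = Mul(-2557, Pow(-8053, -1)) = Mul(-2557, Rational(-1, 8053)) = Rational(2557, 8053)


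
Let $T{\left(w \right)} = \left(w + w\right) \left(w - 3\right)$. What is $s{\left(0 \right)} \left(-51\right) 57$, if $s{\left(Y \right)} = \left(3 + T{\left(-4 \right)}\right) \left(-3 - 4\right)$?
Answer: $1200591$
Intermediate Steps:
$T{\left(w \right)} = 2 w \left(-3 + w\right)$
$s{\left(Y \right)} = -413$ ($s{\left(Y \right)} = \left(3 + 2 \left(-4\right) \left(-3 - 4\right)\right) \left(-3 - 4\right) = \left(3 + 2 \left(-4\right) \left(-7\right)\right) \left(-7\right) = \left(3 + 56\right) \left(-7\right) = 59 \left(-7\right) = -413$)
$s{\left(0 \right)} \left(-51\right) 57 = \left(-413\right) \left(-51\right) 57 = 21063 \cdot 57 = 1200591$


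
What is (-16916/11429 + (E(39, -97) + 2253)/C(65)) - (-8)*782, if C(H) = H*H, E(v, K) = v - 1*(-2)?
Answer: 302041504426/48287525 ≈ 6255.1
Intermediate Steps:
E(v, K) = 2 + v (E(v, K) = v + 2 = 2 + v)
C(H) = H²
(-16916/11429 + (E(39, -97) + 2253)/C(65)) - (-8)*782 = (-16916/11429 + ((2 + 39) + 2253)/(65²)) - (-8)*782 = (-16916*1/11429 + (41 + 2253)/4225) - 1*(-6256) = (-16916/11429 + 2294*(1/4225)) + 6256 = (-16916/11429 + 2294/4225) + 6256 = -45251974/48287525 + 6256 = 302041504426/48287525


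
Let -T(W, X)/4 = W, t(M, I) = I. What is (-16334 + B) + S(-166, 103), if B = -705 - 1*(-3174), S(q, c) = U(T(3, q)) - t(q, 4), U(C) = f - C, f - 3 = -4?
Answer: -13858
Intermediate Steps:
f = -1 (f = 3 - 4 = -1)
T(W, X) = -4*W
U(C) = -1 - C
S(q, c) = 7 (S(q, c) = (-1 - (-4)*3) - 1*4 = (-1 - 1*(-12)) - 4 = (-1 + 12) - 4 = 11 - 4 = 7)
B = 2469 (B = -705 + 3174 = 2469)
(-16334 + B) + S(-166, 103) = (-16334 + 2469) + 7 = -13865 + 7 = -13858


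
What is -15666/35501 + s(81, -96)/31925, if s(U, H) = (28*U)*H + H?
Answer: -8233106874/1133369425 ≈ -7.2643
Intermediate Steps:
s(U, H) = H + 28*H*U (s(U, H) = 28*H*U + H = H + 28*H*U)
-15666/35501 + s(81, -96)/31925 = -15666/35501 - 96*(1 + 28*81)/31925 = -15666*1/35501 - 96*(1 + 2268)*(1/31925) = -15666/35501 - 96*2269*(1/31925) = -15666/35501 - 217824*1/31925 = -15666/35501 - 217824/31925 = -8233106874/1133369425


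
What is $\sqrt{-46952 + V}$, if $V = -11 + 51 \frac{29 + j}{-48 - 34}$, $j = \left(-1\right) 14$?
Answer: $\frac{i \sqrt{315841942}}{82} \approx 216.73 i$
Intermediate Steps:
$j = -14$
$V = - \frac{1667}{82}$ ($V = -11 + 51 \frac{29 - 14}{-48 - 34} = -11 + 51 \frac{15}{-82} = -11 + 51 \cdot 15 \left(- \frac{1}{82}\right) = -11 + 51 \left(- \frac{15}{82}\right) = -11 - \frac{765}{82} = - \frac{1667}{82} \approx -20.329$)
$\sqrt{-46952 + V} = \sqrt{-46952 - \frac{1667}{82}} = \sqrt{- \frac{3851731}{82}} = \frac{i \sqrt{315841942}}{82}$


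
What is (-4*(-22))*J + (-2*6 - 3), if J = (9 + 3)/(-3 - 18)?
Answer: -457/7 ≈ -65.286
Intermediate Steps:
J = -4/7 (J = 12/(-21) = 12*(-1/21) = -4/7 ≈ -0.57143)
(-4*(-22))*J + (-2*6 - 3) = -4*(-22)*(-4/7) + (-2*6 - 3) = 88*(-4/7) + (-12 - 3) = -352/7 - 15 = -457/7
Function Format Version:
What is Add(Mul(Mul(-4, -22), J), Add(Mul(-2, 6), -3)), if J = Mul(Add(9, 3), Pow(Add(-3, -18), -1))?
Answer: Rational(-457, 7) ≈ -65.286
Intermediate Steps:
J = Rational(-4, 7) (J = Mul(12, Pow(-21, -1)) = Mul(12, Rational(-1, 21)) = Rational(-4, 7) ≈ -0.57143)
Add(Mul(Mul(-4, -22), J), Add(Mul(-2, 6), -3)) = Add(Mul(Mul(-4, -22), Rational(-4, 7)), Add(Mul(-2, 6), -3)) = Add(Mul(88, Rational(-4, 7)), Add(-12, -3)) = Add(Rational(-352, 7), -15) = Rational(-457, 7)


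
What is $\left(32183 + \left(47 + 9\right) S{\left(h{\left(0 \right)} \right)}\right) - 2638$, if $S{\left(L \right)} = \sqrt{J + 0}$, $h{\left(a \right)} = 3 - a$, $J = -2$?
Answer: $29545 + 56 i \sqrt{2} \approx 29545.0 + 79.196 i$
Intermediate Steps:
$S{\left(L \right)} = i \sqrt{2}$ ($S{\left(L \right)} = \sqrt{-2 + 0} = \sqrt{-2} = i \sqrt{2}$)
$\left(32183 + \left(47 + 9\right) S{\left(h{\left(0 \right)} \right)}\right) - 2638 = \left(32183 + \left(47 + 9\right) i \sqrt{2}\right) - 2638 = \left(32183 + 56 i \sqrt{2}\right) - 2638 = 29545 + 56 i \sqrt{2}$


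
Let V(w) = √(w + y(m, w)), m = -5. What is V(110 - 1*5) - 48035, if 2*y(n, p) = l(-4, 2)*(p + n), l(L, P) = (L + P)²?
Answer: -48035 + √305 ≈ -48018.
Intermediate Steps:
y(n, p) = 2*n + 2*p (y(n, p) = ((-4 + 2)²*(p + n))/2 = ((-2)²*(n + p))/2 = (4*(n + p))/2 = (4*n + 4*p)/2 = 2*n + 2*p)
V(w) = √(-10 + 3*w) (V(w) = √(w + (2*(-5) + 2*w)) = √(w + (-10 + 2*w)) = √(-10 + 3*w))
V(110 - 1*5) - 48035 = √(-10 + 3*(110 - 1*5)) - 48035 = √(-10 + 3*(110 - 5)) - 48035 = √(-10 + 3*105) - 48035 = √(-10 + 315) - 48035 = √305 - 48035 = -48035 + √305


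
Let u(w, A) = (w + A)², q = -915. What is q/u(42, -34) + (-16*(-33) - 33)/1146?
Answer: -169485/12224 ≈ -13.865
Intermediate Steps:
u(w, A) = (A + w)²
q/u(42, -34) + (-16*(-33) - 33)/1146 = -915/(-34 + 42)² + (-16*(-33) - 33)/1146 = -915/(8²) + (528 - 33)*(1/1146) = -915/64 + 495*(1/1146) = -915*1/64 + 165/382 = -915/64 + 165/382 = -169485/12224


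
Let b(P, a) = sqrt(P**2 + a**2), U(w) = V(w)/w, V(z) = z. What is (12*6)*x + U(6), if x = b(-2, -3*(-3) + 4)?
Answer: 1 + 72*sqrt(173) ≈ 948.01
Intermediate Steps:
U(w) = 1 (U(w) = w/w = 1)
x = sqrt(173) (x = sqrt((-2)**2 + (-3*(-3) + 4)**2) = sqrt(4 + (9 + 4)**2) = sqrt(4 + 13**2) = sqrt(4 + 169) = sqrt(173) ≈ 13.153)
(12*6)*x + U(6) = (12*6)*sqrt(173) + 1 = 72*sqrt(173) + 1 = 1 + 72*sqrt(173)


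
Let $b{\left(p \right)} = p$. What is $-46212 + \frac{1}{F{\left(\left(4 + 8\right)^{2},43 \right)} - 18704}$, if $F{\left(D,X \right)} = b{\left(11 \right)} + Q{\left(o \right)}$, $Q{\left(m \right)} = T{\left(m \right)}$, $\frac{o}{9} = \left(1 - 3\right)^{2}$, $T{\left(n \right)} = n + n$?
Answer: $- \frac{860513653}{18621} \approx -46212.0$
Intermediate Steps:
$T{\left(n \right)} = 2 n$
$o = 36$ ($o = 9 \left(1 - 3\right)^{2} = 9 \left(-2\right)^{2} = 9 \cdot 4 = 36$)
$Q{\left(m \right)} = 2 m$
$F{\left(D,X \right)} = 83$ ($F{\left(D,X \right)} = 11 + 2 \cdot 36 = 11 + 72 = 83$)
$-46212 + \frac{1}{F{\left(\left(4 + 8\right)^{2},43 \right)} - 18704} = -46212 + \frac{1}{83 - 18704} = -46212 + \frac{1}{-18621} = -46212 - \frac{1}{18621} = - \frac{860513653}{18621}$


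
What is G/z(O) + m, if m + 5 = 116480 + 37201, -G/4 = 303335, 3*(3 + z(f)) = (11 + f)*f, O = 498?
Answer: 12983025576/84491 ≈ 1.5366e+5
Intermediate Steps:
z(f) = -3 + f*(11 + f)/3 (z(f) = -3 + ((11 + f)*f)/3 = -3 + (f*(11 + f))/3 = -3 + f*(11 + f)/3)
G = -1213340 (G = -4*303335 = -1213340)
m = 153676 (m = -5 + (116480 + 37201) = -5 + 153681 = 153676)
G/z(O) + m = -1213340/(-3 + (⅓)*498² + (11/3)*498) + 153676 = -1213340/(-3 + (⅓)*248004 + 1826) + 153676 = -1213340/(-3 + 82668 + 1826) + 153676 = -1213340/84491 + 153676 = 12983025576/84491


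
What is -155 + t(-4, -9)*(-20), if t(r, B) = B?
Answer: 25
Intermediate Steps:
-155 + t(-4, -9)*(-20) = -155 - 9*(-20) = -155 + 180 = 25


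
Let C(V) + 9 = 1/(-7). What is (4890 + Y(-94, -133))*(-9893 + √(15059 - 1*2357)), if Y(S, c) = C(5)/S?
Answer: -15916273906/329 + 1608842*√12702/329 ≈ -4.7827e+7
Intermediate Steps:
C(V) = -64/7 (C(V) = -9 + 1/(-7) = -9 - ⅐ = -64/7)
Y(S, c) = -64/(7*S)
(4890 + Y(-94, -133))*(-9893 + √(15059 - 1*2357)) = (4890 - 64/7/(-94))*(-9893 + √(15059 - 1*2357)) = (4890 - 64/7*(-1/94))*(-9893 + √(15059 - 2357)) = (4890 + 32/329)*(-9893 + √12702) = 1608842*(-9893 + √12702)/329 = -15916273906/329 + 1608842*√12702/329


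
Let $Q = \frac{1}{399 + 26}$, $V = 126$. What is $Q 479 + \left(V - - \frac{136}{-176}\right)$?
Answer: $\frac{1181413}{9350} \approx 126.35$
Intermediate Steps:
$Q = \frac{1}{425} \approx 0.0023529$
$Q 479 + \left(V - - \frac{136}{-176}\right) = \frac{1}{425} \cdot 479 + \left(126 - - \frac{136}{-176}\right) = \frac{479}{425} + \left(126 - \left(-136\right) \left(- \frac{1}{176}\right)\right) = \frac{479}{425} + \left(126 - \frac{17}{22}\right) = \frac{479}{425} + \frac{2755}{22} = \frac{1181413}{9350}$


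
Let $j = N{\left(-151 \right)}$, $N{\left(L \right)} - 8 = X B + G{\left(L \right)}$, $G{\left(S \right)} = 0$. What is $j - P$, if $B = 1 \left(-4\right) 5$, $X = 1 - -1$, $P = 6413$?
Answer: $-6445$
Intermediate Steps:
$X = 2$ ($X = 1 + 1 = 2$)
$B = -20$ ($B = \left(-4\right) 5 = -20$)
$N{\left(L \right)} = -32$ ($N{\left(L \right)} = 8 + \left(2 \left(-20\right) + 0\right) = 8 + \left(-40 + 0\right) = 8 - 40 = -32$)
$j = -32$
$j - P = -32 - 6413 = -6445$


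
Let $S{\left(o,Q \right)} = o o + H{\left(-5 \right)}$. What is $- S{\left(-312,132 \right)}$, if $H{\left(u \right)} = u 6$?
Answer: $-97314$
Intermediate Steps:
$H{\left(u \right)} = 6 u$
$S{\left(o,Q \right)} = -30 + o^{2}$ ($S{\left(o,Q \right)} = o o + 6 \left(-5\right) = o^{2} - 30 = -30 + o^{2}$)
$- S{\left(-312,132 \right)} = - (-30 + \left(-312\right)^{2}) = - (-30 + 97344) = \left(-1\right) 97314 = -97314$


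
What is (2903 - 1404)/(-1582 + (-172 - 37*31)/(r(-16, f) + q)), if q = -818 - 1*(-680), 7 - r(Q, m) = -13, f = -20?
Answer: -176882/185357 ≈ -0.95428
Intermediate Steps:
r(Q, m) = 20 (r(Q, m) = 7 - 1*(-13) = 7 + 13 = 20)
q = -138 (q = -818 + 680 = -138)
(2903 - 1404)/(-1582 + (-172 - 37*31)/(r(-16, f) + q)) = (2903 - 1404)/(-1582 + (-172 - 37*31)/(20 - 138)) = 1499/(-1582 + (-172 - 1147)/(-118)) = 1499/(-1582 - 1319*(-1/118)) = 1499/(-1582 + 1319/118) = 1499/(-185357/118) = 1499*(-118/185357) = -176882/185357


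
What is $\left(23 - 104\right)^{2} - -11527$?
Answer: $18088$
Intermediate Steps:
$\left(23 - 104\right)^{2} - -11527 = \left(-81\right)^{2} + 11527 = 6561 + 11527 = 18088$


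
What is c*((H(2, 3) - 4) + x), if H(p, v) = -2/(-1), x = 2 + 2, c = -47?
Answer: -94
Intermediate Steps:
x = 4
H(p, v) = 2 (H(p, v) = -2*(-1) = 2)
c*((H(2, 3) - 4) + x) = -47*((2 - 4) + 4) = -47*(-2 + 4) = -47*2 = -94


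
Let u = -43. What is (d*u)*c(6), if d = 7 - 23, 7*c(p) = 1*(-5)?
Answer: -3440/7 ≈ -491.43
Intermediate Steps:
c(p) = -5/7 (c(p) = (1*(-5))/7 = (⅐)*(-5) = -5/7)
d = -16
(d*u)*c(6) = -16*(-43)*(-5/7) = 688*(-5/7) = -3440/7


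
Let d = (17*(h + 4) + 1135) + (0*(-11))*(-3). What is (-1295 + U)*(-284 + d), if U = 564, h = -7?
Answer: -584800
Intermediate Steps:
d = 1084 (d = (17*(-7 + 4) + 1135) + (0*(-11))*(-3) = (17*(-3) + 1135) + 0*(-3) = (-51 + 1135) + 0 = 1084 + 0 = 1084)
(-1295 + U)*(-284 + d) = (-1295 + 564)*(-284 + 1084) = -731*800 = -584800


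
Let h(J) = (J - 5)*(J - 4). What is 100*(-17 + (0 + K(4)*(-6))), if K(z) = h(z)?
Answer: -1700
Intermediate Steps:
h(J) = (-5 + J)*(-4 + J)
K(z) = 20 + z² - 9*z
100*(-17 + (0 + K(4)*(-6))) = 100*(-17 + (0 + (20 + 4² - 9*4)*(-6))) = 100*(-17 + (0 + (20 + 16 - 36)*(-6))) = 100*(-17 + (0 + 0*(-6))) = 100*(-17 + (0 + 0)) = 100*(-17 + 0) = 100*(-17) = -1700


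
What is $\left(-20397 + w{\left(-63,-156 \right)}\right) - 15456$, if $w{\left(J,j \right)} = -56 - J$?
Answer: $-35846$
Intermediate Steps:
$\left(-20397 + w{\left(-63,-156 \right)}\right) - 15456 = \left(-20397 - -7\right) - 15456 = \left(-20397 + \left(-56 + 63\right)\right) - 15456 = \left(-20397 + 7\right) - 15456 = -20390 - 15456 = -35846$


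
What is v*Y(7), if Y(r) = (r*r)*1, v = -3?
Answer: -147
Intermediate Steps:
Y(r) = r**2 (Y(r) = r**2*1 = r**2)
v*Y(7) = -3*7**2 = -3*49 = -147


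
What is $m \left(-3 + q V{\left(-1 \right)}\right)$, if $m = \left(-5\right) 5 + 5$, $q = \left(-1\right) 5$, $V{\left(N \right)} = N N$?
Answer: $160$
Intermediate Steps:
$V{\left(N \right)} = N^{2}$
$q = -5$
$m = -20$ ($m = -25 + 5 = -20$)
$m \left(-3 + q V{\left(-1 \right)}\right) = - 20 \left(-3 - 5 \left(-1\right)^{2}\right) = - 20 \left(-3 - 5\right) = \left(-20\right) \left(-8\right) = 160$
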